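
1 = 1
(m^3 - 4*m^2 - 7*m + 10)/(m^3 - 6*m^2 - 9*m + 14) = (m - 5)/(m - 7)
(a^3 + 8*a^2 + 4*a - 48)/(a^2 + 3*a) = (a^3 + 8*a^2 + 4*a - 48)/(a*(a + 3))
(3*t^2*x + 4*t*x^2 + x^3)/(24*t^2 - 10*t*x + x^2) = x*(3*t^2 + 4*t*x + x^2)/(24*t^2 - 10*t*x + x^2)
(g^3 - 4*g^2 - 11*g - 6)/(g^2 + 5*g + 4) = (g^2 - 5*g - 6)/(g + 4)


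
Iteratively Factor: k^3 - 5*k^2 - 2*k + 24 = (k + 2)*(k^2 - 7*k + 12) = (k - 3)*(k + 2)*(k - 4)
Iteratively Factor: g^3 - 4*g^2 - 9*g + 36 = (g - 4)*(g^2 - 9) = (g - 4)*(g - 3)*(g + 3)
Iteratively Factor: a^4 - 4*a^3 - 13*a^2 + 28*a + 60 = (a - 5)*(a^3 + a^2 - 8*a - 12) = (a - 5)*(a + 2)*(a^2 - a - 6) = (a - 5)*(a + 2)^2*(a - 3)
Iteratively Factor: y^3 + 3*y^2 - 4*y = (y + 4)*(y^2 - y) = (y - 1)*(y + 4)*(y)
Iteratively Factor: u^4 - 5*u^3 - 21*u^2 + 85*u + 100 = (u + 1)*(u^3 - 6*u^2 - 15*u + 100) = (u + 1)*(u + 4)*(u^2 - 10*u + 25) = (u - 5)*(u + 1)*(u + 4)*(u - 5)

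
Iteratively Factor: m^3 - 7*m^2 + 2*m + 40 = (m - 5)*(m^2 - 2*m - 8) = (m - 5)*(m - 4)*(m + 2)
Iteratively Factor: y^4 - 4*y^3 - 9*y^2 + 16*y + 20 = (y - 2)*(y^3 - 2*y^2 - 13*y - 10) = (y - 5)*(y - 2)*(y^2 + 3*y + 2) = (y - 5)*(y - 2)*(y + 2)*(y + 1)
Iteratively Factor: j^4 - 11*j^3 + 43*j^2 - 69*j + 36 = (j - 3)*(j^3 - 8*j^2 + 19*j - 12) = (j - 3)^2*(j^2 - 5*j + 4) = (j - 4)*(j - 3)^2*(j - 1)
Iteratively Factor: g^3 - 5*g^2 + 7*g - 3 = (g - 1)*(g^2 - 4*g + 3) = (g - 3)*(g - 1)*(g - 1)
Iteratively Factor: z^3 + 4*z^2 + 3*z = (z + 3)*(z^2 + z) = z*(z + 3)*(z + 1)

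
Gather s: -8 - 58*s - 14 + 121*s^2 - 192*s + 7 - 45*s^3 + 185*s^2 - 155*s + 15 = -45*s^3 + 306*s^2 - 405*s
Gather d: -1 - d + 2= 1 - d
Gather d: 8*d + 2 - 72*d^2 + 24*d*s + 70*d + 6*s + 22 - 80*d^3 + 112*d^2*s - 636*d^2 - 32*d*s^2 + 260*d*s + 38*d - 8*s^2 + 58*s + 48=-80*d^3 + d^2*(112*s - 708) + d*(-32*s^2 + 284*s + 116) - 8*s^2 + 64*s + 72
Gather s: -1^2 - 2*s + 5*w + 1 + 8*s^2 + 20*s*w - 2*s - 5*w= 8*s^2 + s*(20*w - 4)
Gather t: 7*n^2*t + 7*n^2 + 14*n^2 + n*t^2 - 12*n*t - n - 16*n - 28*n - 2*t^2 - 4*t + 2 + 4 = 21*n^2 - 45*n + t^2*(n - 2) + t*(7*n^2 - 12*n - 4) + 6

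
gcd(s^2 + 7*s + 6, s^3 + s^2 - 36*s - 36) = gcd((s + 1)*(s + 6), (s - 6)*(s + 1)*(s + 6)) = s^2 + 7*s + 6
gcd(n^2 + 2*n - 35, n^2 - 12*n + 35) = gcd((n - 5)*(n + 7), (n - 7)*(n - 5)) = n - 5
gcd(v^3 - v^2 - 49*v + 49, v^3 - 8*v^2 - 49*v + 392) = v^2 - 49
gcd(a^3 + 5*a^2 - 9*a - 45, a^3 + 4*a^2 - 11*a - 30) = a^2 + 2*a - 15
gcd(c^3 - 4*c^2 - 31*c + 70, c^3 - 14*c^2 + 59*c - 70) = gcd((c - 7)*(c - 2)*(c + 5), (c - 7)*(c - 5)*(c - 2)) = c^2 - 9*c + 14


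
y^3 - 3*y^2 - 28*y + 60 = (y - 6)*(y - 2)*(y + 5)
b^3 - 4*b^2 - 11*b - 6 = (b - 6)*(b + 1)^2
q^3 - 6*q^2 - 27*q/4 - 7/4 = (q - 7)*(q + 1/2)^2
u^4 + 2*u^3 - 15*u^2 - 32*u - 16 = (u - 4)*(u + 1)^2*(u + 4)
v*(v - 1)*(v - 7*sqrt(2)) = v^3 - 7*sqrt(2)*v^2 - v^2 + 7*sqrt(2)*v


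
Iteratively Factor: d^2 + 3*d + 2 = (d + 1)*(d + 2)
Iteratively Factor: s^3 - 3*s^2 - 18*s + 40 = (s + 4)*(s^2 - 7*s + 10) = (s - 2)*(s + 4)*(s - 5)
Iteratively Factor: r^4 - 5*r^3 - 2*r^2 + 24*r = (r)*(r^3 - 5*r^2 - 2*r + 24) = r*(r - 3)*(r^2 - 2*r - 8) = r*(r - 4)*(r - 3)*(r + 2)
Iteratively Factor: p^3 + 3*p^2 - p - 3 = (p + 3)*(p^2 - 1) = (p + 1)*(p + 3)*(p - 1)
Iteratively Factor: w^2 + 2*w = (w)*(w + 2)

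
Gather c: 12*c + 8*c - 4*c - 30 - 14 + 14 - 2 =16*c - 32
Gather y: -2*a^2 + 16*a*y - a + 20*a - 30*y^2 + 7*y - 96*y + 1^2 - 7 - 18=-2*a^2 + 19*a - 30*y^2 + y*(16*a - 89) - 24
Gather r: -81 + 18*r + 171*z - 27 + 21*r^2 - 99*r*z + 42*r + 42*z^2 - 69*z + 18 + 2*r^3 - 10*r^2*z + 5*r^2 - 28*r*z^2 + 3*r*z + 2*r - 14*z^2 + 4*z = 2*r^3 + r^2*(26 - 10*z) + r*(-28*z^2 - 96*z + 62) + 28*z^2 + 106*z - 90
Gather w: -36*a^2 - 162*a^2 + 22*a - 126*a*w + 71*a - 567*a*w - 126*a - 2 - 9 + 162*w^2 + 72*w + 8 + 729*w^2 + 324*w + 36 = -198*a^2 - 33*a + 891*w^2 + w*(396 - 693*a) + 33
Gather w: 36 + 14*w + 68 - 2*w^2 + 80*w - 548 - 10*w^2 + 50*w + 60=-12*w^2 + 144*w - 384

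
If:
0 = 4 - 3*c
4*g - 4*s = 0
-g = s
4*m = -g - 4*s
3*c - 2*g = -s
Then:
No Solution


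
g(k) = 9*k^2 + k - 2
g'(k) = 18*k + 1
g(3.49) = 111.11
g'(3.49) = 63.82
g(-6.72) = 397.71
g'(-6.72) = -119.96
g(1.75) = 27.31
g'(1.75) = 32.50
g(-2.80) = 65.76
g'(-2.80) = -49.40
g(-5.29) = 244.57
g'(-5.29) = -94.22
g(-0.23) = -1.75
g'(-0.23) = -3.14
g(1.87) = 31.34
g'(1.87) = 34.66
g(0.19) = -1.49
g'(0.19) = 4.42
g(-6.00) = 316.00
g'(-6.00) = -107.00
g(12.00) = 1306.00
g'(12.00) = 217.00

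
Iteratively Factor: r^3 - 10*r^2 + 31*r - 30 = (r - 2)*(r^2 - 8*r + 15) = (r - 3)*(r - 2)*(r - 5)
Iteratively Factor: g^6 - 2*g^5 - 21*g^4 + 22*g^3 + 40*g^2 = (g + 4)*(g^5 - 6*g^4 + 3*g^3 + 10*g^2) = (g - 2)*(g + 4)*(g^4 - 4*g^3 - 5*g^2) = g*(g - 2)*(g + 4)*(g^3 - 4*g^2 - 5*g) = g*(g - 5)*(g - 2)*(g + 4)*(g^2 + g) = g*(g - 5)*(g - 2)*(g + 1)*(g + 4)*(g)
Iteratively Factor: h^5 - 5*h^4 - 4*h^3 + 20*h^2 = (h)*(h^4 - 5*h^3 - 4*h^2 + 20*h) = h*(h - 5)*(h^3 - 4*h) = h*(h - 5)*(h + 2)*(h^2 - 2*h) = h^2*(h - 5)*(h + 2)*(h - 2)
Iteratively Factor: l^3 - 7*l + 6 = (l - 2)*(l^2 + 2*l - 3) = (l - 2)*(l - 1)*(l + 3)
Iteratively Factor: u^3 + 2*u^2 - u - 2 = (u - 1)*(u^2 + 3*u + 2) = (u - 1)*(u + 1)*(u + 2)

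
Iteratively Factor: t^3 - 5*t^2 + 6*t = (t)*(t^2 - 5*t + 6) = t*(t - 3)*(t - 2)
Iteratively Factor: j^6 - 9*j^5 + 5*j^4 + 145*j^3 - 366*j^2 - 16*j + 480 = (j - 4)*(j^5 - 5*j^4 - 15*j^3 + 85*j^2 - 26*j - 120) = (j - 4)*(j - 3)*(j^4 - 2*j^3 - 21*j^2 + 22*j + 40) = (j - 4)*(j - 3)*(j + 1)*(j^3 - 3*j^2 - 18*j + 40) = (j - 4)*(j - 3)*(j - 2)*(j + 1)*(j^2 - j - 20) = (j - 5)*(j - 4)*(j - 3)*(j - 2)*(j + 1)*(j + 4)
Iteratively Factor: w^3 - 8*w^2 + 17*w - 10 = (w - 2)*(w^2 - 6*w + 5) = (w - 2)*(w - 1)*(w - 5)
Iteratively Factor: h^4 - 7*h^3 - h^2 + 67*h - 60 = (h - 1)*(h^3 - 6*h^2 - 7*h + 60) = (h - 1)*(h + 3)*(h^2 - 9*h + 20) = (h - 4)*(h - 1)*(h + 3)*(h - 5)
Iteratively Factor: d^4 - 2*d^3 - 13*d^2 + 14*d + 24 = (d - 4)*(d^3 + 2*d^2 - 5*d - 6) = (d - 4)*(d - 2)*(d^2 + 4*d + 3) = (d - 4)*(d - 2)*(d + 3)*(d + 1)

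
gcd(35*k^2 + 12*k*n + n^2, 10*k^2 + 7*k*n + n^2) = 5*k + n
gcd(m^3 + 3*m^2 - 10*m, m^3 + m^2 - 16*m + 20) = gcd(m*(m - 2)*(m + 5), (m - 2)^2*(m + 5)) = m^2 + 3*m - 10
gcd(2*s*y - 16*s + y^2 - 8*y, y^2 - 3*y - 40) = y - 8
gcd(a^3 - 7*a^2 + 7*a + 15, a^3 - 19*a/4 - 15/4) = a + 1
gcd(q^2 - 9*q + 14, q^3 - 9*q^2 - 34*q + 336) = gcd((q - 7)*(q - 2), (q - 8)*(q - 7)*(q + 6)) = q - 7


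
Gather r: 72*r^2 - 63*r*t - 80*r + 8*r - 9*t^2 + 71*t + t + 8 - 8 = 72*r^2 + r*(-63*t - 72) - 9*t^2 + 72*t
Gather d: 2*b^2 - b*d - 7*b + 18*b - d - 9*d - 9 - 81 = 2*b^2 + 11*b + d*(-b - 10) - 90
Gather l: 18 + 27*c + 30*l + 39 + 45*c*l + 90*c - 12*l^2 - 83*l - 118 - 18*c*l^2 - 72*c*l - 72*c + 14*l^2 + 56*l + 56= 45*c + l^2*(2 - 18*c) + l*(3 - 27*c) - 5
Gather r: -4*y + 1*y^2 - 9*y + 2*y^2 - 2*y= 3*y^2 - 15*y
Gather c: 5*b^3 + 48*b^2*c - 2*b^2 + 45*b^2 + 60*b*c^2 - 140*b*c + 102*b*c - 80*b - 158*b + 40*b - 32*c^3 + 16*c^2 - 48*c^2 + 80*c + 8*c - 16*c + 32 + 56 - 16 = 5*b^3 + 43*b^2 - 198*b - 32*c^3 + c^2*(60*b - 32) + c*(48*b^2 - 38*b + 72) + 72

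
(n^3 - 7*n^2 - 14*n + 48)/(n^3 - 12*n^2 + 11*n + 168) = (n - 2)/(n - 7)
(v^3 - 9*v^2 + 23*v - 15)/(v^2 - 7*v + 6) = (v^2 - 8*v + 15)/(v - 6)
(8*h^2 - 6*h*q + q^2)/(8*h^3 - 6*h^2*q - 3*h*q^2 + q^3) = (-2*h + q)/(-2*h^2 + h*q + q^2)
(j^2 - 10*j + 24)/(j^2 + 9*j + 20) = (j^2 - 10*j + 24)/(j^2 + 9*j + 20)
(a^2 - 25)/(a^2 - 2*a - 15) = (a + 5)/(a + 3)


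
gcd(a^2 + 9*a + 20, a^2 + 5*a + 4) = a + 4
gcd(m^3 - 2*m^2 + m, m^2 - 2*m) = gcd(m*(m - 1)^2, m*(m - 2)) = m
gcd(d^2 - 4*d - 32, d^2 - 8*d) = d - 8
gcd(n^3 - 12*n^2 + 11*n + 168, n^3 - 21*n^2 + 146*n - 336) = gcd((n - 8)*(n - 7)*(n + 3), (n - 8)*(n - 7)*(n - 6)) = n^2 - 15*n + 56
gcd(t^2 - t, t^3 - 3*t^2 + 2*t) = t^2 - t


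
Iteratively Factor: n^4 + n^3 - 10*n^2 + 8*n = (n + 4)*(n^3 - 3*n^2 + 2*n) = (n - 2)*(n + 4)*(n^2 - n) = (n - 2)*(n - 1)*(n + 4)*(n)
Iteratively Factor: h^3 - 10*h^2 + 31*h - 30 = (h - 3)*(h^2 - 7*h + 10) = (h - 3)*(h - 2)*(h - 5)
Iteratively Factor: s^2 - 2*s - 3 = (s + 1)*(s - 3)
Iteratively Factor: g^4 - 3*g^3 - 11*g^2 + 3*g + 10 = (g - 1)*(g^3 - 2*g^2 - 13*g - 10) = (g - 1)*(g + 1)*(g^2 - 3*g - 10) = (g - 5)*(g - 1)*(g + 1)*(g + 2)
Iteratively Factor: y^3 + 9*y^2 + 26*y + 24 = (y + 3)*(y^2 + 6*y + 8) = (y + 3)*(y + 4)*(y + 2)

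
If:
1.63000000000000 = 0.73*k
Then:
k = 2.23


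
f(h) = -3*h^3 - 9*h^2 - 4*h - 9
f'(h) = -9*h^2 - 18*h - 4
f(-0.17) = -8.57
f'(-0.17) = -1.20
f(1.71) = -57.16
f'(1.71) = -61.10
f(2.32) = -104.18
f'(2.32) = -94.20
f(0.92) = -22.63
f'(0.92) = -28.18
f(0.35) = -11.63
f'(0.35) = -11.40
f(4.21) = -409.21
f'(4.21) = -239.30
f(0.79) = -19.26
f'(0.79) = -23.84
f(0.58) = -14.93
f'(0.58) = -17.47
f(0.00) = -9.00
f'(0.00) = -4.00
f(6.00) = -1005.00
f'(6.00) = -436.00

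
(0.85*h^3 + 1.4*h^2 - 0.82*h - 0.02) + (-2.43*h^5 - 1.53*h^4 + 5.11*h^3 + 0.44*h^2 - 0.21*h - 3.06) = -2.43*h^5 - 1.53*h^4 + 5.96*h^3 + 1.84*h^2 - 1.03*h - 3.08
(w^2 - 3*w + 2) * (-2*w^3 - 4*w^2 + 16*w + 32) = -2*w^5 + 2*w^4 + 24*w^3 - 24*w^2 - 64*w + 64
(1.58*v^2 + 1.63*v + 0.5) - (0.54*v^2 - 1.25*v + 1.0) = 1.04*v^2 + 2.88*v - 0.5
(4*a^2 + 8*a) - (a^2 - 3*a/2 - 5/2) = 3*a^2 + 19*a/2 + 5/2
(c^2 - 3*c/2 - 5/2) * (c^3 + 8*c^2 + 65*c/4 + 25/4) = c^5 + 13*c^4/2 + 7*c^3/4 - 305*c^2/8 - 50*c - 125/8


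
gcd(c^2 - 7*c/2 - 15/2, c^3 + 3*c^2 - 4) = 1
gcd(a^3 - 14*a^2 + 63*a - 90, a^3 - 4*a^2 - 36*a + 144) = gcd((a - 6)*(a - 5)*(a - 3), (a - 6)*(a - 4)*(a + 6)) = a - 6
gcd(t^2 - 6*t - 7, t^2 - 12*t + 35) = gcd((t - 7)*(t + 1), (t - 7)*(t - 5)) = t - 7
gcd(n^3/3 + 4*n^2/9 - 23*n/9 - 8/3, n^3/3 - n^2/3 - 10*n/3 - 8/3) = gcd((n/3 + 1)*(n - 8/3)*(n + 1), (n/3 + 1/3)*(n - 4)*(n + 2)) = n + 1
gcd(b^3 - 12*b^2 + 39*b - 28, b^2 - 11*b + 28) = b^2 - 11*b + 28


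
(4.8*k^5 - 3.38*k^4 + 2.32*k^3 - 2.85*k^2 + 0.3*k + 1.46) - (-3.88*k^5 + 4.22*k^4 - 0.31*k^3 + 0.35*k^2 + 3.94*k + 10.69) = 8.68*k^5 - 7.6*k^4 + 2.63*k^3 - 3.2*k^2 - 3.64*k - 9.23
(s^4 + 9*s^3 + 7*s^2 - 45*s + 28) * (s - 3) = s^5 + 6*s^4 - 20*s^3 - 66*s^2 + 163*s - 84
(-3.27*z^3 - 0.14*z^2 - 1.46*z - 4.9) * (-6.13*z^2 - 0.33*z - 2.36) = 20.0451*z^5 + 1.9373*z^4 + 16.7132*z^3 + 30.8492*z^2 + 5.0626*z + 11.564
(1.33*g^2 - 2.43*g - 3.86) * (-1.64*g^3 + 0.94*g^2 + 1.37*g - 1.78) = -2.1812*g^5 + 5.2354*g^4 + 5.8683*g^3 - 9.3249*g^2 - 0.962800000000001*g + 6.8708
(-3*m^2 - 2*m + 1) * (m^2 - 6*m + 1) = -3*m^4 + 16*m^3 + 10*m^2 - 8*m + 1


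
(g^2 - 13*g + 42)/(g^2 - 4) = (g^2 - 13*g + 42)/(g^2 - 4)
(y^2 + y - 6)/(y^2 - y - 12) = (y - 2)/(y - 4)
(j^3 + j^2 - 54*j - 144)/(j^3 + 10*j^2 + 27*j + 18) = (j - 8)/(j + 1)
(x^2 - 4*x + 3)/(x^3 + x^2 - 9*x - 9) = (x - 1)/(x^2 + 4*x + 3)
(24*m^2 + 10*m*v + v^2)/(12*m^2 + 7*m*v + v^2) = (6*m + v)/(3*m + v)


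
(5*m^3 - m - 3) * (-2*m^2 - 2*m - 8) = -10*m^5 - 10*m^4 - 38*m^3 + 8*m^2 + 14*m + 24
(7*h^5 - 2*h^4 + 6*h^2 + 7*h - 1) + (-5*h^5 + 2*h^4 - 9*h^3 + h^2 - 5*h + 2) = 2*h^5 - 9*h^3 + 7*h^2 + 2*h + 1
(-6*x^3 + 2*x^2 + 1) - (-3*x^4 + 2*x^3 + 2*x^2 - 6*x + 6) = 3*x^4 - 8*x^3 + 6*x - 5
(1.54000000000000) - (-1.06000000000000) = 2.60000000000000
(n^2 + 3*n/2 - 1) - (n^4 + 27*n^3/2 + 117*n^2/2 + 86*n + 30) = -n^4 - 27*n^3/2 - 115*n^2/2 - 169*n/2 - 31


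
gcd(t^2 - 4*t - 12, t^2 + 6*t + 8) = t + 2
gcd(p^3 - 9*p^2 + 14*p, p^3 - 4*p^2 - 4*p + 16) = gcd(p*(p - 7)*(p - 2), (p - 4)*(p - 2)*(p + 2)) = p - 2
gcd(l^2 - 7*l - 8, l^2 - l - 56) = l - 8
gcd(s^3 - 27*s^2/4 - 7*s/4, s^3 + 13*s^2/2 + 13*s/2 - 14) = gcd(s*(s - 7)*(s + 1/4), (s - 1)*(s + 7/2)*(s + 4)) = 1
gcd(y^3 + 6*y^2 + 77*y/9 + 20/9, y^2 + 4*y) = y + 4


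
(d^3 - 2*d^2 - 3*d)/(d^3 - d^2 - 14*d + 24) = d*(d + 1)/(d^2 + 2*d - 8)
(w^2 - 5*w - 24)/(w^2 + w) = (w^2 - 5*w - 24)/(w*(w + 1))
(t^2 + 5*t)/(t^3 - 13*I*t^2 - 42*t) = (t + 5)/(t^2 - 13*I*t - 42)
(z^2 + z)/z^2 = (z + 1)/z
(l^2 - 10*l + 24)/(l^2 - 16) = (l - 6)/(l + 4)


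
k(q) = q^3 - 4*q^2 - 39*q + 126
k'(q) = 3*q^2 - 8*q - 39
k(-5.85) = 17.06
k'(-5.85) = 110.47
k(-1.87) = 178.40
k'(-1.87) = -13.55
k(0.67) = 98.38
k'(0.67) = -43.01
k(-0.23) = 134.75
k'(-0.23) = -37.00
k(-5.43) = 59.73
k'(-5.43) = 92.89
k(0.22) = 117.24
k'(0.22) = -40.61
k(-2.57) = 182.84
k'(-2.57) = 1.37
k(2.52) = 18.32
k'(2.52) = -40.11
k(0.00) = 126.00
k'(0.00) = -39.00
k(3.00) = 0.00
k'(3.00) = -36.00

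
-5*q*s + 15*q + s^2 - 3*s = (-5*q + s)*(s - 3)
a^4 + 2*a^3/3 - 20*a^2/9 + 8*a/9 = a*(a - 2/3)^2*(a + 2)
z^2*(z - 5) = z^3 - 5*z^2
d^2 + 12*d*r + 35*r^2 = (d + 5*r)*(d + 7*r)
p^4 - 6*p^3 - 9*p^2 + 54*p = p*(p - 6)*(p - 3)*(p + 3)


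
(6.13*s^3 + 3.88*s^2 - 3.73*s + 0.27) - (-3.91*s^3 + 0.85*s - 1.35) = 10.04*s^3 + 3.88*s^2 - 4.58*s + 1.62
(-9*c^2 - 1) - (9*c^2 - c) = -18*c^2 + c - 1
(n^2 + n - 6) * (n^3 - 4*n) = n^5 + n^4 - 10*n^3 - 4*n^2 + 24*n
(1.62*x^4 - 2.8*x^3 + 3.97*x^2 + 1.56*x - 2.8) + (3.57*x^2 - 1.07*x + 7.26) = 1.62*x^4 - 2.8*x^3 + 7.54*x^2 + 0.49*x + 4.46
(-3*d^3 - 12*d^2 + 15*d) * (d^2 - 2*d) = -3*d^5 - 6*d^4 + 39*d^3 - 30*d^2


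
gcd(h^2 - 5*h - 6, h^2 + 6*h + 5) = h + 1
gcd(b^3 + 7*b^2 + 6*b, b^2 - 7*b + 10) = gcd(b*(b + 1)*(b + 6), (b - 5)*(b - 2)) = 1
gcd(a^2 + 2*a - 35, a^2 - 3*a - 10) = a - 5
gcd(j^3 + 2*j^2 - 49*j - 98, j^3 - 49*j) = j^2 - 49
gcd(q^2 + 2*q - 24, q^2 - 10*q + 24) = q - 4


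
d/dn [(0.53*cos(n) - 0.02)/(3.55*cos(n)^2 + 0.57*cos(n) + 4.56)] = (1.8815*cos(n)^2 - 0.142*cos(n) - 2.4282)*sin(n)/(12.6025*cos(n)^4 + 4.047*cos(n)^3 + 32.7009*cos(n)^2 + 5.1984*cos(n) + 20.7936)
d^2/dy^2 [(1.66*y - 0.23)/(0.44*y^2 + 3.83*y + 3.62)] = ((0.88*y + 3.83)*(1.66*y - 0.23)*(1.76*y + 7.66) - (4.3824*y + 12.5132)*(0.44*y^2 + 3.83*y + 3.62))/(0.44*y^2 + 3.83*y + 3.62)^3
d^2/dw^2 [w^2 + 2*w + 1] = 2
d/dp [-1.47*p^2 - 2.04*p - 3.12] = -2.94*p - 2.04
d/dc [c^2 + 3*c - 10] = 2*c + 3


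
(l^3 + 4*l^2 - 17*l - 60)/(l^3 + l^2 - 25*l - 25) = (l^2 - l - 12)/(l^2 - 4*l - 5)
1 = 1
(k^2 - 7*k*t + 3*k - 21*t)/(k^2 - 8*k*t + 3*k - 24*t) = (-k + 7*t)/(-k + 8*t)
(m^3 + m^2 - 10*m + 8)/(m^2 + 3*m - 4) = m - 2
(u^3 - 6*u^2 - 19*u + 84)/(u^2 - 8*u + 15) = (u^2 - 3*u - 28)/(u - 5)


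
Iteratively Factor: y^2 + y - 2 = (y - 1)*(y + 2)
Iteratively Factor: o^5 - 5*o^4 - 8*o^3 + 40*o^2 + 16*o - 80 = (o - 2)*(o^4 - 3*o^3 - 14*o^2 + 12*o + 40) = (o - 5)*(o - 2)*(o^3 + 2*o^2 - 4*o - 8) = (o - 5)*(o - 2)^2*(o^2 + 4*o + 4) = (o - 5)*(o - 2)^2*(o + 2)*(o + 2)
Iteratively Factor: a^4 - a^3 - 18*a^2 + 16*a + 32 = (a + 4)*(a^3 - 5*a^2 + 2*a + 8) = (a + 1)*(a + 4)*(a^2 - 6*a + 8) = (a - 2)*(a + 1)*(a + 4)*(a - 4)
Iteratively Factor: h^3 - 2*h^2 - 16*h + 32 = (h - 2)*(h^2 - 16) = (h - 2)*(h + 4)*(h - 4)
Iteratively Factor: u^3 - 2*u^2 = (u)*(u^2 - 2*u) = u*(u - 2)*(u)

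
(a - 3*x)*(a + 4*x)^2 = a^3 + 5*a^2*x - 8*a*x^2 - 48*x^3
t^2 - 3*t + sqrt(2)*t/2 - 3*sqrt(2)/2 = (t - 3)*(t + sqrt(2)/2)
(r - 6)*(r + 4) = r^2 - 2*r - 24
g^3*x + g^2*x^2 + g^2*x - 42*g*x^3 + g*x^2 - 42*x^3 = (g - 6*x)*(g + 7*x)*(g*x + x)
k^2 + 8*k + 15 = (k + 3)*(k + 5)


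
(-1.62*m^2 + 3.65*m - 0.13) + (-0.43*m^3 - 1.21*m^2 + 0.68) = -0.43*m^3 - 2.83*m^2 + 3.65*m + 0.55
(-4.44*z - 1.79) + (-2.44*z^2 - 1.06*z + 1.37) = -2.44*z^2 - 5.5*z - 0.42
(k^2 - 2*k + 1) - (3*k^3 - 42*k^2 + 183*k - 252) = -3*k^3 + 43*k^2 - 185*k + 253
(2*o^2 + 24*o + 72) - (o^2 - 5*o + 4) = o^2 + 29*o + 68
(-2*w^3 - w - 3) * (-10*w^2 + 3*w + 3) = 20*w^5 - 6*w^4 + 4*w^3 + 27*w^2 - 12*w - 9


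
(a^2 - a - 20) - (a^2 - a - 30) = 10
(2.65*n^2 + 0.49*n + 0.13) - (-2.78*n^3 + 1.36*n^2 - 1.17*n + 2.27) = 2.78*n^3 + 1.29*n^2 + 1.66*n - 2.14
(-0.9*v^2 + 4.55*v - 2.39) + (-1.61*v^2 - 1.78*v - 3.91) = -2.51*v^2 + 2.77*v - 6.3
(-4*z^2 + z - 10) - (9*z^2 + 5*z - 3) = -13*z^2 - 4*z - 7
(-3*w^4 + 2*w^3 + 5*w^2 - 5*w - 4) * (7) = -21*w^4 + 14*w^3 + 35*w^2 - 35*w - 28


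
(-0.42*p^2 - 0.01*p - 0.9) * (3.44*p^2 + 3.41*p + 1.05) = -1.4448*p^4 - 1.4666*p^3 - 3.5711*p^2 - 3.0795*p - 0.945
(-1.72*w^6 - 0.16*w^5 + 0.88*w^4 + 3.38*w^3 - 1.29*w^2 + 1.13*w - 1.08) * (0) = 0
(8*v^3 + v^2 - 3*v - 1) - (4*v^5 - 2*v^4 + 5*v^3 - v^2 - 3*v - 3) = -4*v^5 + 2*v^4 + 3*v^3 + 2*v^2 + 2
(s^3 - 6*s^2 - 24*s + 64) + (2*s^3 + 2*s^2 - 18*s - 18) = 3*s^3 - 4*s^2 - 42*s + 46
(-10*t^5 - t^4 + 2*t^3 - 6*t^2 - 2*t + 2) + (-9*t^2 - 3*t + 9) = -10*t^5 - t^4 + 2*t^3 - 15*t^2 - 5*t + 11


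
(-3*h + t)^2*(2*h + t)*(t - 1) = 18*h^3*t - 18*h^3 - 3*h^2*t^2 + 3*h^2*t - 4*h*t^3 + 4*h*t^2 + t^4 - t^3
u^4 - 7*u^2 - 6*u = u*(u - 3)*(u + 1)*(u + 2)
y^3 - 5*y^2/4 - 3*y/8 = y*(y - 3/2)*(y + 1/4)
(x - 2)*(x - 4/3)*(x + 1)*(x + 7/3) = x^4 - 55*x^2/9 + 10*x/9 + 56/9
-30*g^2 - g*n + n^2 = (-6*g + n)*(5*g + n)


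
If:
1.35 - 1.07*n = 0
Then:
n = 1.26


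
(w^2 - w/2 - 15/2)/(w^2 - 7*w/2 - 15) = (w - 3)/(w - 6)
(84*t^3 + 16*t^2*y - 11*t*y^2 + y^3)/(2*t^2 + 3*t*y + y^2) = (42*t^2 - 13*t*y + y^2)/(t + y)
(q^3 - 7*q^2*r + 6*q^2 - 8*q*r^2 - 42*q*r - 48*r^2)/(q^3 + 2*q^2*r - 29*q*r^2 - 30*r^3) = (q^2 - 8*q*r + 6*q - 48*r)/(q^2 + q*r - 30*r^2)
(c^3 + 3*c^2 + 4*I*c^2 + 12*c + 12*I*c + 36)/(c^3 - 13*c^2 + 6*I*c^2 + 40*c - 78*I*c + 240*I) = (c^2 + c*(3 - 2*I) - 6*I)/(c^2 - 13*c + 40)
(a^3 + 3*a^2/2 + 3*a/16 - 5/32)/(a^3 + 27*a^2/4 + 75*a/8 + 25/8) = (a - 1/4)/(a + 5)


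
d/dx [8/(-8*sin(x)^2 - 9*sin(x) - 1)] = 8*(16*sin(x) + 9)*cos(x)/(8*sin(x)^2 + 9*sin(x) + 1)^2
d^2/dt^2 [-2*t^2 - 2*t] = -4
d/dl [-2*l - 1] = -2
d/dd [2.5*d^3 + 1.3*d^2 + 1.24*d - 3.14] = 7.5*d^2 + 2.6*d + 1.24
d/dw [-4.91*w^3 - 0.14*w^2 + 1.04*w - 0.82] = -14.73*w^2 - 0.28*w + 1.04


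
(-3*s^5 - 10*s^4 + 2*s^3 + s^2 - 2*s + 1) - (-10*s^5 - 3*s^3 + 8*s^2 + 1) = 7*s^5 - 10*s^4 + 5*s^3 - 7*s^2 - 2*s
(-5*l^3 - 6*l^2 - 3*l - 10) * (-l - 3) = 5*l^4 + 21*l^3 + 21*l^2 + 19*l + 30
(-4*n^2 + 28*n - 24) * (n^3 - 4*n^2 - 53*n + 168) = -4*n^5 + 44*n^4 + 76*n^3 - 2060*n^2 + 5976*n - 4032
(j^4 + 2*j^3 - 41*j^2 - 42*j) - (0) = j^4 + 2*j^3 - 41*j^2 - 42*j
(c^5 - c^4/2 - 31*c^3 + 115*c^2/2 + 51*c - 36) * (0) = 0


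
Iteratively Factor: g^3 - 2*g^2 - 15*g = (g + 3)*(g^2 - 5*g) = g*(g + 3)*(g - 5)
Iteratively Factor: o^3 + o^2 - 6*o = (o - 2)*(o^2 + 3*o) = o*(o - 2)*(o + 3)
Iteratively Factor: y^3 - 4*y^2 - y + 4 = (y - 4)*(y^2 - 1) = (y - 4)*(y + 1)*(y - 1)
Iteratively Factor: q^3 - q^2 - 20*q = (q)*(q^2 - q - 20) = q*(q - 5)*(q + 4)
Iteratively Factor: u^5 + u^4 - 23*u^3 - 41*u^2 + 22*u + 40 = (u + 1)*(u^4 - 23*u^2 - 18*u + 40) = (u + 1)*(u + 2)*(u^3 - 2*u^2 - 19*u + 20) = (u - 5)*(u + 1)*(u + 2)*(u^2 + 3*u - 4) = (u - 5)*(u - 1)*(u + 1)*(u + 2)*(u + 4)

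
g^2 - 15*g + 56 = (g - 8)*(g - 7)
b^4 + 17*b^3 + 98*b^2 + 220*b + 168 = (b + 2)^2*(b + 6)*(b + 7)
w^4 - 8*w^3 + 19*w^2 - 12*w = w*(w - 4)*(w - 3)*(w - 1)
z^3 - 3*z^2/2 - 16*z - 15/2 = (z - 5)*(z + 1/2)*(z + 3)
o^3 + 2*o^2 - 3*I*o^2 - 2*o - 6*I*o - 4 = (o + 2)*(o - 2*I)*(o - I)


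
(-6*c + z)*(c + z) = -6*c^2 - 5*c*z + z^2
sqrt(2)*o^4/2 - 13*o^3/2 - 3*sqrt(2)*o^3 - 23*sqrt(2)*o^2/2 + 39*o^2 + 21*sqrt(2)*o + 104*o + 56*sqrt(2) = (o - 8)*(o + 2)*(o - 7*sqrt(2))*(sqrt(2)*o/2 + 1/2)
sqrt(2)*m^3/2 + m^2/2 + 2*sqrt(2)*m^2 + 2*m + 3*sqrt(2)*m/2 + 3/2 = (m + 1)*(m + 3)*(sqrt(2)*m/2 + 1/2)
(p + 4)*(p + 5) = p^2 + 9*p + 20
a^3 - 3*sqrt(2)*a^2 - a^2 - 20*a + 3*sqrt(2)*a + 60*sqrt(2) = (a - 5)*(a + 4)*(a - 3*sqrt(2))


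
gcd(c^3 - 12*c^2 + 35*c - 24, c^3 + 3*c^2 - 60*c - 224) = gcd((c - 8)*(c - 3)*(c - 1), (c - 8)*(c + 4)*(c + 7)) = c - 8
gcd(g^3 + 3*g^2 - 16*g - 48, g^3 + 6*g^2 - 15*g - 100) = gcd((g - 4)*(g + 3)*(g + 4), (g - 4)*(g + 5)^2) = g - 4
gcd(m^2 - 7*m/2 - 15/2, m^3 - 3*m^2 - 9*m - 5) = m - 5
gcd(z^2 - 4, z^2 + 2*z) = z + 2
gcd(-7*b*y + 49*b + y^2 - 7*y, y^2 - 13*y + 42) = y - 7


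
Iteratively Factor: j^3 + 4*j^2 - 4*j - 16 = (j + 2)*(j^2 + 2*j - 8) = (j - 2)*(j + 2)*(j + 4)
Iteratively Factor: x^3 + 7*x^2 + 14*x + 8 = (x + 4)*(x^2 + 3*x + 2) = (x + 2)*(x + 4)*(x + 1)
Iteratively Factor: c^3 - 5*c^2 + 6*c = (c - 3)*(c^2 - 2*c) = (c - 3)*(c - 2)*(c)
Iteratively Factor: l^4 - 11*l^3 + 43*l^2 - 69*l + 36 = (l - 3)*(l^3 - 8*l^2 + 19*l - 12) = (l - 3)*(l - 1)*(l^2 - 7*l + 12) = (l - 4)*(l - 3)*(l - 1)*(l - 3)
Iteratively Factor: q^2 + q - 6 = (q + 3)*(q - 2)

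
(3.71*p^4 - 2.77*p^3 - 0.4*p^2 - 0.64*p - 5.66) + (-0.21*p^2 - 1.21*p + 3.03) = 3.71*p^4 - 2.77*p^3 - 0.61*p^2 - 1.85*p - 2.63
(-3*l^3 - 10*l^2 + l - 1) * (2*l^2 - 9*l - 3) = -6*l^5 + 7*l^4 + 101*l^3 + 19*l^2 + 6*l + 3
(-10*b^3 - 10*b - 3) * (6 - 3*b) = 30*b^4 - 60*b^3 + 30*b^2 - 51*b - 18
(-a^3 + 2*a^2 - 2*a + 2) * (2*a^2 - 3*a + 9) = -2*a^5 + 7*a^4 - 19*a^3 + 28*a^2 - 24*a + 18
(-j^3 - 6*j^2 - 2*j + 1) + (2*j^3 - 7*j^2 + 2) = j^3 - 13*j^2 - 2*j + 3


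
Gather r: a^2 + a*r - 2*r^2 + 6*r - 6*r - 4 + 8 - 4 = a^2 + a*r - 2*r^2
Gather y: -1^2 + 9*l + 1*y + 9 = 9*l + y + 8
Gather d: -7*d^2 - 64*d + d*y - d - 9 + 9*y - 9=-7*d^2 + d*(y - 65) + 9*y - 18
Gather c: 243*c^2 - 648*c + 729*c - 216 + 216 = 243*c^2 + 81*c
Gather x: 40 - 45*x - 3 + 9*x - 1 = 36 - 36*x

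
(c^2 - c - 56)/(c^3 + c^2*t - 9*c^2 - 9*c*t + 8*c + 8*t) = (c + 7)/(c^2 + c*t - c - t)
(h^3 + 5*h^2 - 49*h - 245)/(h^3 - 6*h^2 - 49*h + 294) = (h + 5)/(h - 6)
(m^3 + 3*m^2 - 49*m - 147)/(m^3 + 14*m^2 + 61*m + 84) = (m - 7)/(m + 4)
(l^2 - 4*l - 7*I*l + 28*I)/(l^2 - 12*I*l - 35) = (l - 4)/(l - 5*I)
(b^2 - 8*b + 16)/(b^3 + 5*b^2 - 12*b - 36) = (b^2 - 8*b + 16)/(b^3 + 5*b^2 - 12*b - 36)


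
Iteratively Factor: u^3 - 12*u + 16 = (u - 2)*(u^2 + 2*u - 8) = (u - 2)*(u + 4)*(u - 2)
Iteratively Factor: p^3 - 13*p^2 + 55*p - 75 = (p - 5)*(p^2 - 8*p + 15) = (p - 5)^2*(p - 3)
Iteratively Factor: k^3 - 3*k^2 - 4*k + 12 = (k - 2)*(k^2 - k - 6) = (k - 3)*(k - 2)*(k + 2)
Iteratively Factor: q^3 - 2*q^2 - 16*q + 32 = (q - 4)*(q^2 + 2*q - 8) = (q - 4)*(q - 2)*(q + 4)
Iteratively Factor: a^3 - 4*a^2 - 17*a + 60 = (a - 5)*(a^2 + a - 12) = (a - 5)*(a + 4)*(a - 3)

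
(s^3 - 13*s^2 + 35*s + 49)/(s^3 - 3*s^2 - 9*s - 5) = (s^2 - 14*s + 49)/(s^2 - 4*s - 5)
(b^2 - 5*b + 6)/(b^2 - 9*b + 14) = (b - 3)/(b - 7)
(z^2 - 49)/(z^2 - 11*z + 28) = (z + 7)/(z - 4)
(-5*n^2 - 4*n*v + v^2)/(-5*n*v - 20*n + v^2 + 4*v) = (n + v)/(v + 4)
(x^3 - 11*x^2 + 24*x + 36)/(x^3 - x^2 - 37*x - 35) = (x^2 - 12*x + 36)/(x^2 - 2*x - 35)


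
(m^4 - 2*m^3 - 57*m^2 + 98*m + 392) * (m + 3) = m^5 + m^4 - 63*m^3 - 73*m^2 + 686*m + 1176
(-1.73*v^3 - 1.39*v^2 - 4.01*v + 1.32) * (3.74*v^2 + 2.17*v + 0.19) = -6.4702*v^5 - 8.9527*v^4 - 18.3424*v^3 - 4.029*v^2 + 2.1025*v + 0.2508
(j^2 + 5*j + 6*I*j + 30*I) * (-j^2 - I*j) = -j^4 - 5*j^3 - 7*I*j^3 + 6*j^2 - 35*I*j^2 + 30*j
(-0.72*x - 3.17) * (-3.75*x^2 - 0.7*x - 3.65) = 2.7*x^3 + 12.3915*x^2 + 4.847*x + 11.5705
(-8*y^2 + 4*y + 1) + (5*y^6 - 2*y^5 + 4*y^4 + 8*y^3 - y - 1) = 5*y^6 - 2*y^5 + 4*y^4 + 8*y^3 - 8*y^2 + 3*y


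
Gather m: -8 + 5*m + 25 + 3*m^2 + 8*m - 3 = 3*m^2 + 13*m + 14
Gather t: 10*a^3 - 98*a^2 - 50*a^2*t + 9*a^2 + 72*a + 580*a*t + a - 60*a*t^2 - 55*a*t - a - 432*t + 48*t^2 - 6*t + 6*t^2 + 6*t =10*a^3 - 89*a^2 + 72*a + t^2*(54 - 60*a) + t*(-50*a^2 + 525*a - 432)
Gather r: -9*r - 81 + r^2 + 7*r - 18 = r^2 - 2*r - 99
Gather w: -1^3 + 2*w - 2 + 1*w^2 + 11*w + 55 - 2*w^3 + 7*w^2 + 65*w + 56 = -2*w^3 + 8*w^2 + 78*w + 108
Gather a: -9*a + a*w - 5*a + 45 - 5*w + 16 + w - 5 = a*(w - 14) - 4*w + 56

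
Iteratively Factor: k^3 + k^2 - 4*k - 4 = (k + 1)*(k^2 - 4) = (k - 2)*(k + 1)*(k + 2)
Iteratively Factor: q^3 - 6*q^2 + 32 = (q + 2)*(q^2 - 8*q + 16) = (q - 4)*(q + 2)*(q - 4)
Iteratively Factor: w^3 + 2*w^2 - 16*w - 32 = (w - 4)*(w^2 + 6*w + 8) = (w - 4)*(w + 2)*(w + 4)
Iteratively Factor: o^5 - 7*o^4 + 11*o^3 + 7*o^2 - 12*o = (o)*(o^4 - 7*o^3 + 11*o^2 + 7*o - 12) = o*(o - 3)*(o^3 - 4*o^2 - o + 4) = o*(o - 4)*(o - 3)*(o^2 - 1) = o*(o - 4)*(o - 3)*(o + 1)*(o - 1)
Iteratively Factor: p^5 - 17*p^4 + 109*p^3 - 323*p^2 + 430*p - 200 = (p - 5)*(p^4 - 12*p^3 + 49*p^2 - 78*p + 40) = (p - 5)*(p - 4)*(p^3 - 8*p^2 + 17*p - 10) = (p - 5)*(p - 4)*(p - 2)*(p^2 - 6*p + 5) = (p - 5)*(p - 4)*(p - 2)*(p - 1)*(p - 5)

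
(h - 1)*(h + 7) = h^2 + 6*h - 7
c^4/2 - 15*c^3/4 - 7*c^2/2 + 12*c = c*(c/2 + 1)*(c - 8)*(c - 3/2)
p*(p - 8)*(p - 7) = p^3 - 15*p^2 + 56*p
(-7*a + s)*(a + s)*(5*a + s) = -35*a^3 - 37*a^2*s - a*s^2 + s^3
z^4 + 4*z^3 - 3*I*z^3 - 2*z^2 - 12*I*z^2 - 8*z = z*(z + 4)*(z - 2*I)*(z - I)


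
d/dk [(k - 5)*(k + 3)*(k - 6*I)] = 3*k^2 + k*(-4 - 12*I) - 15 + 12*I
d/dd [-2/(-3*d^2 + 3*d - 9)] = 2*(1 - 2*d)/(3*(d^2 - d + 3)^2)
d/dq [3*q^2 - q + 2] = 6*q - 1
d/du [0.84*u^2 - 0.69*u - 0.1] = 1.68*u - 0.69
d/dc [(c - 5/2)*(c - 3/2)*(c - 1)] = 3*c^2 - 10*c + 31/4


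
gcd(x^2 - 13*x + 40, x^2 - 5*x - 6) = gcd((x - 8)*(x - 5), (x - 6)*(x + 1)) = 1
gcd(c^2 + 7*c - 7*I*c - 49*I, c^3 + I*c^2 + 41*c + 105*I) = c - 7*I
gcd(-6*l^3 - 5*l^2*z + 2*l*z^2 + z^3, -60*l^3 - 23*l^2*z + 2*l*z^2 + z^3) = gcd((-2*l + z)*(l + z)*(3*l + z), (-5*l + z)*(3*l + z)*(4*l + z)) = 3*l + z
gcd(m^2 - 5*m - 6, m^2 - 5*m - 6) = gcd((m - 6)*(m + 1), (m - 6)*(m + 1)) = m^2 - 5*m - 6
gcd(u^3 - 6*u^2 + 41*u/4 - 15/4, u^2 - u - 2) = 1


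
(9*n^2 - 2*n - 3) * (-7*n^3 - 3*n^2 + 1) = -63*n^5 - 13*n^4 + 27*n^3 + 18*n^2 - 2*n - 3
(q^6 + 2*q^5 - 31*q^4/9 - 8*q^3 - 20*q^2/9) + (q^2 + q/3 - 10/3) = q^6 + 2*q^5 - 31*q^4/9 - 8*q^3 - 11*q^2/9 + q/3 - 10/3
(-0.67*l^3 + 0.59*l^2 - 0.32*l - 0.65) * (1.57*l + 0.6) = -1.0519*l^4 + 0.5243*l^3 - 0.1484*l^2 - 1.2125*l - 0.39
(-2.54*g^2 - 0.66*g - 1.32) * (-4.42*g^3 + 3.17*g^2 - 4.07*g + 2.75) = 11.2268*g^5 - 5.1346*g^4 + 14.08*g^3 - 8.4832*g^2 + 3.5574*g - 3.63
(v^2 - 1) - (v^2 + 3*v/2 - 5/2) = 3/2 - 3*v/2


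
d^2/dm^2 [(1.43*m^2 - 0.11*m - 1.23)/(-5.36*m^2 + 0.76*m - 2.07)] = (5.6843418860808e-14*m^4 - 5.32998400000001*m^3 + 307.221264*m^2 - 37.386*m - 37.782006)/(153.990656*m^6 - 65.503488*m^5 + 187.698624*m^4 - 51.033088*m^3 + 72.488088*m^2 - 9.769572*m + 8.869743)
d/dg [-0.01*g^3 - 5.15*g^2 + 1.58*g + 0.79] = -0.03*g^2 - 10.3*g + 1.58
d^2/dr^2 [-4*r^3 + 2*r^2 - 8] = 4 - 24*r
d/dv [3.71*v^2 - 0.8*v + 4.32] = 7.42*v - 0.8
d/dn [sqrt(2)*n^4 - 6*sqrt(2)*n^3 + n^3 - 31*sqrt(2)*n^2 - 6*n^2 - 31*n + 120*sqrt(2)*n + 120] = 4*sqrt(2)*n^3 - 18*sqrt(2)*n^2 + 3*n^2 - 62*sqrt(2)*n - 12*n - 31 + 120*sqrt(2)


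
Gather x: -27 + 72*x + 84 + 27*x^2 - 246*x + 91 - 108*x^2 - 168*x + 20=-81*x^2 - 342*x + 168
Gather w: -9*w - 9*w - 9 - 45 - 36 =-18*w - 90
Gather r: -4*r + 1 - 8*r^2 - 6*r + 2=-8*r^2 - 10*r + 3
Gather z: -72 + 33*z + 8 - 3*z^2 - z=-3*z^2 + 32*z - 64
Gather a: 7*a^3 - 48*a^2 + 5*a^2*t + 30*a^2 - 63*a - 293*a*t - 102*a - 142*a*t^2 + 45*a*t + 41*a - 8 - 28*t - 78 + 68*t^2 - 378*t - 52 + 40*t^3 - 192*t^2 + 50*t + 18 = 7*a^3 + a^2*(5*t - 18) + a*(-142*t^2 - 248*t - 124) + 40*t^3 - 124*t^2 - 356*t - 120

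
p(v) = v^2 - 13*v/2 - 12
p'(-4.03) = -14.56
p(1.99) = -20.97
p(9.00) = 10.50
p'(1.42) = -3.66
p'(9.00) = 11.50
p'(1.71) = -3.08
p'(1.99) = -2.52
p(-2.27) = 7.91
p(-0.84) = -5.83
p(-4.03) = 30.44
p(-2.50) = 10.50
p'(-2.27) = -11.04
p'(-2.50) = -11.50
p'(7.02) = 7.54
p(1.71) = -20.19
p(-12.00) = 210.00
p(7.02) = -8.35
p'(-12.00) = -30.50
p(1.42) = -19.21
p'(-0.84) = -8.18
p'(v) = 2*v - 13/2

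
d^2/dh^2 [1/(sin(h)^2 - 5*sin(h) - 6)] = (-4*sin(h)^3 + 19*sin(h)^2 - 62*sin(h) + 62)/((sin(h) - 6)^3*(sin(h) + 1)^2)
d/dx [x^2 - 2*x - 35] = 2*x - 2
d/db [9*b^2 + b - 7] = 18*b + 1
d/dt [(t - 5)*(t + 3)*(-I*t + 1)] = -3*I*t^2 + t*(2 + 4*I) - 2 + 15*I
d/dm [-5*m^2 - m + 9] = -10*m - 1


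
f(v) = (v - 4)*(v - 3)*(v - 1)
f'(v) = (v - 4)*(v - 3) + (v - 4)*(v - 1) + (v - 3)*(v - 1)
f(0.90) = -0.65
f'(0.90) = 7.03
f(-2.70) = -141.30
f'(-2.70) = 84.07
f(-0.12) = -14.40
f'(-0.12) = 20.96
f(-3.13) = -180.51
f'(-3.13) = 98.47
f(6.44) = 45.66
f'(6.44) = 40.38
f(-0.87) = -35.24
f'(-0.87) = 35.19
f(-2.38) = -116.02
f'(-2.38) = 74.07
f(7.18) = 82.15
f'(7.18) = 58.78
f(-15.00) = -5472.00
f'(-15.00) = 934.00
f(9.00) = 240.00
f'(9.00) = 118.00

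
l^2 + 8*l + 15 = (l + 3)*(l + 5)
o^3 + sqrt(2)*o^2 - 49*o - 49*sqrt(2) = (o - 7)*(o + 7)*(o + sqrt(2))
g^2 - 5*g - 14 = (g - 7)*(g + 2)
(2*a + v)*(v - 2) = 2*a*v - 4*a + v^2 - 2*v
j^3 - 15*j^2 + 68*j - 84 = (j - 7)*(j - 6)*(j - 2)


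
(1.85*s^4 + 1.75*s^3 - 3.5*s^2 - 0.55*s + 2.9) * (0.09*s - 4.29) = 0.1665*s^5 - 7.779*s^4 - 7.8225*s^3 + 14.9655*s^2 + 2.6205*s - 12.441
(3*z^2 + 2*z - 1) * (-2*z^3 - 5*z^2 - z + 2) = -6*z^5 - 19*z^4 - 11*z^3 + 9*z^2 + 5*z - 2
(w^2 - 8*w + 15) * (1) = w^2 - 8*w + 15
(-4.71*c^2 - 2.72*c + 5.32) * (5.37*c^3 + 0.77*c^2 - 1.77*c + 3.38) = -25.2927*c^5 - 18.2331*c^4 + 34.8107*c^3 - 7.009*c^2 - 18.61*c + 17.9816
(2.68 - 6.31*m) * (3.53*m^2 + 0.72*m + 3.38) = -22.2743*m^3 + 4.9172*m^2 - 19.3982*m + 9.0584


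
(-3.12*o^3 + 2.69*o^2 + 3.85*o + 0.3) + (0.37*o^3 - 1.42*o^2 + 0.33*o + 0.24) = -2.75*o^3 + 1.27*o^2 + 4.18*o + 0.54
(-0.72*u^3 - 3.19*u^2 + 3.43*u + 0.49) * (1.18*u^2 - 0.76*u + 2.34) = -0.8496*u^5 - 3.217*u^4 + 4.787*u^3 - 9.4932*u^2 + 7.6538*u + 1.1466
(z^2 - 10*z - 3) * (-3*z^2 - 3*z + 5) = -3*z^4 + 27*z^3 + 44*z^2 - 41*z - 15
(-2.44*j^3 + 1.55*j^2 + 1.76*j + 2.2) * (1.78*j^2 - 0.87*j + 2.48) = -4.3432*j^5 + 4.8818*j^4 - 4.2669*j^3 + 6.2288*j^2 + 2.4508*j + 5.456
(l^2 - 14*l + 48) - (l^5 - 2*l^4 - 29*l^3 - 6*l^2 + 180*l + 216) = -l^5 + 2*l^4 + 29*l^3 + 7*l^2 - 194*l - 168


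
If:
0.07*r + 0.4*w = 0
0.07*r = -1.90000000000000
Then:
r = -27.14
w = 4.75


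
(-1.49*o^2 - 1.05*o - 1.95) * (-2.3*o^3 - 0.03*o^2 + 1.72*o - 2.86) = 3.427*o^5 + 2.4597*o^4 + 1.9537*o^3 + 2.5139*o^2 - 0.351*o + 5.577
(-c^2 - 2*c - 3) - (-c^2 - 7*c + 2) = 5*c - 5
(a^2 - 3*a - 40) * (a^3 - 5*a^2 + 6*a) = a^5 - 8*a^4 - 19*a^3 + 182*a^2 - 240*a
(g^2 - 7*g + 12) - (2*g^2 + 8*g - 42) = -g^2 - 15*g + 54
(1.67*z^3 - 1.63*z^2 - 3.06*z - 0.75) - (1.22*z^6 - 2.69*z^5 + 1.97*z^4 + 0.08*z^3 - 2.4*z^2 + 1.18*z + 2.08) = -1.22*z^6 + 2.69*z^5 - 1.97*z^4 + 1.59*z^3 + 0.77*z^2 - 4.24*z - 2.83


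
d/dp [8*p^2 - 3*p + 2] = 16*p - 3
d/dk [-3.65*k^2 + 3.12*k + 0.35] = 3.12 - 7.3*k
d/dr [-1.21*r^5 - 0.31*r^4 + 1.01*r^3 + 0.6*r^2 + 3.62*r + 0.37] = -6.05*r^4 - 1.24*r^3 + 3.03*r^2 + 1.2*r + 3.62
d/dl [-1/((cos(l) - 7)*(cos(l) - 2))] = (9 - 2*cos(l))*sin(l)/((cos(l) - 7)^2*(cos(l) - 2)^2)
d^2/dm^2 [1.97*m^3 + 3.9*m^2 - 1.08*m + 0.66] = 11.82*m + 7.8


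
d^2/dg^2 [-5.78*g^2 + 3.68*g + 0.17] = -11.5600000000000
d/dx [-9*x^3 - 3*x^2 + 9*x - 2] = -27*x^2 - 6*x + 9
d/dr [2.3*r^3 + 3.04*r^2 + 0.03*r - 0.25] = 6.9*r^2 + 6.08*r + 0.03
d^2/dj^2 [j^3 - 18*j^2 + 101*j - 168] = 6*j - 36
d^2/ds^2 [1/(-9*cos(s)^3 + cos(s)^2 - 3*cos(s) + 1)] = ((-39*cos(s) + 8*cos(2*s) - 81*cos(3*s))*(9*cos(s)^3 - cos(s)^2 + 3*cos(s) - 1)/4 - 2*(27*cos(s)^2 - 2*cos(s) + 3)^2*sin(s)^2)/(9*cos(s)^3 - cos(s)^2 + 3*cos(s) - 1)^3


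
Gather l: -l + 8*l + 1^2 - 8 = 7*l - 7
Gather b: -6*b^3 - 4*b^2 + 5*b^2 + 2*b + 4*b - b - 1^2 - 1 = -6*b^3 + b^2 + 5*b - 2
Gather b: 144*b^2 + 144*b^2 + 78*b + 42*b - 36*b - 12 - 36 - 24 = 288*b^2 + 84*b - 72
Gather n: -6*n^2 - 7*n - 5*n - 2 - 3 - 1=-6*n^2 - 12*n - 6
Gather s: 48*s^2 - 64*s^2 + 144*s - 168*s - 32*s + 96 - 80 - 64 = -16*s^2 - 56*s - 48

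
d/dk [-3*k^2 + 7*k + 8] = 7 - 6*k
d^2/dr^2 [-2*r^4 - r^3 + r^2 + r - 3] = -24*r^2 - 6*r + 2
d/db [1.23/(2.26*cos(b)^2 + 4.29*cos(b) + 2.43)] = (5.5596*cos(b) + 5.2767)*sin(b)/(2.26*cos(b)^2 + 4.29*cos(b) + 2.43)^2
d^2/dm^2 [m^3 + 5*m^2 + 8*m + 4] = 6*m + 10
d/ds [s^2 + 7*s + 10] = 2*s + 7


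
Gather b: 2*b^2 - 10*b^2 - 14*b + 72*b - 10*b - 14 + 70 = -8*b^2 + 48*b + 56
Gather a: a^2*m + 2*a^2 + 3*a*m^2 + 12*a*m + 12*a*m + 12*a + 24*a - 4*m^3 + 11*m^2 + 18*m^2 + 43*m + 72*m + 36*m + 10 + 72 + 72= a^2*(m + 2) + a*(3*m^2 + 24*m + 36) - 4*m^3 + 29*m^2 + 151*m + 154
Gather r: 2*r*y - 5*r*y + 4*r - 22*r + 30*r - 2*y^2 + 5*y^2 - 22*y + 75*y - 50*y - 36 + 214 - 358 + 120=r*(12 - 3*y) + 3*y^2 + 3*y - 60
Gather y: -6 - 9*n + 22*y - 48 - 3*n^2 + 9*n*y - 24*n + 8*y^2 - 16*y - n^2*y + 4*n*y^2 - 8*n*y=-3*n^2 - 33*n + y^2*(4*n + 8) + y*(-n^2 + n + 6) - 54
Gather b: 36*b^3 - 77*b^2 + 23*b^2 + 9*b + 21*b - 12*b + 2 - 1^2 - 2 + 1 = 36*b^3 - 54*b^2 + 18*b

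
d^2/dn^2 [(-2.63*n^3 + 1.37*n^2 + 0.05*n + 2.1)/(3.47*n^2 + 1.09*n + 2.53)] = (-4.26325641456066e-14*n^4 + 30.769248*n^3 + 36.034632*n^2 - 55.982952*n - 14.619504)/(41.781923*n^6 + 39.373743*n^5 + 103.758552*n^4 + 58.710343*n^3 + 75.651048*n^2 + 20.930943*n + 16.194277)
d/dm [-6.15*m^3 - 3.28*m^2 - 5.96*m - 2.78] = -18.45*m^2 - 6.56*m - 5.96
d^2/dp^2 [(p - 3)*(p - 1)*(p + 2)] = 6*p - 4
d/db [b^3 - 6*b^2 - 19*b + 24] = 3*b^2 - 12*b - 19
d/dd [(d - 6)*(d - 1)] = 2*d - 7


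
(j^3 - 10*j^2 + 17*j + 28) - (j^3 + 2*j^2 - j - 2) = -12*j^2 + 18*j + 30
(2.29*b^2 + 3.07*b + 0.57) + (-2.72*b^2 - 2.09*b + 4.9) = -0.43*b^2 + 0.98*b + 5.47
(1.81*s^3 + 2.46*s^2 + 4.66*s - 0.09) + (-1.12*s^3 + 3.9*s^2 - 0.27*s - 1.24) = 0.69*s^3 + 6.36*s^2 + 4.39*s - 1.33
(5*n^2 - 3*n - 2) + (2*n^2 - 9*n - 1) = 7*n^2 - 12*n - 3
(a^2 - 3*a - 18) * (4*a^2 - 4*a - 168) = 4*a^4 - 16*a^3 - 228*a^2 + 576*a + 3024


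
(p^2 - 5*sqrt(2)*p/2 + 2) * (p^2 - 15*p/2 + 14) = p^4 - 15*p^3/2 - 5*sqrt(2)*p^3/2 + 16*p^2 + 75*sqrt(2)*p^2/4 - 35*sqrt(2)*p - 15*p + 28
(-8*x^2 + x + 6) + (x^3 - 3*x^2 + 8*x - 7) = x^3 - 11*x^2 + 9*x - 1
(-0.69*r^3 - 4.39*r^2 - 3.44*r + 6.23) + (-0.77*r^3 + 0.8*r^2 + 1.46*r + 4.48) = -1.46*r^3 - 3.59*r^2 - 1.98*r + 10.71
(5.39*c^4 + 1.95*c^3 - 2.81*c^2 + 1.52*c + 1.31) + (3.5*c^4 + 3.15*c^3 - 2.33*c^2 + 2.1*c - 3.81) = 8.89*c^4 + 5.1*c^3 - 5.14*c^2 + 3.62*c - 2.5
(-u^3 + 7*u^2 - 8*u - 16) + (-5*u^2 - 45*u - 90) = -u^3 + 2*u^2 - 53*u - 106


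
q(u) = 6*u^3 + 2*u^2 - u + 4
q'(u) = 18*u^2 + 4*u - 1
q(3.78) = 352.86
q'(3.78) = 271.31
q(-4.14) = -383.33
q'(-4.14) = 290.95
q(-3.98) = -338.61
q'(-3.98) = 268.21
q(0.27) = 3.99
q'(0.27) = 1.39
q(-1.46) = -8.95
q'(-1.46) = 31.53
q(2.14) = 69.82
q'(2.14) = 89.99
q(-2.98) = -134.04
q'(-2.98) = 146.93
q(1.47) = 25.91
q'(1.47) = 43.78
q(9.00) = 4531.00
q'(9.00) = 1493.00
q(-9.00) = -4199.00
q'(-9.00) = 1421.00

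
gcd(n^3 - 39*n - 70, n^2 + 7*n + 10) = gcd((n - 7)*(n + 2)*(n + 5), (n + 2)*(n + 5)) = n^2 + 7*n + 10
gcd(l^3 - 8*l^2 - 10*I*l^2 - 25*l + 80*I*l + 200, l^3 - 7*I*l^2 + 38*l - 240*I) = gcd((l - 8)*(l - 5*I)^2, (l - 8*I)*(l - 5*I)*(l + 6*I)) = l - 5*I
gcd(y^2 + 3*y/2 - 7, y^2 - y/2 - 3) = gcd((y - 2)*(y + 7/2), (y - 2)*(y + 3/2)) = y - 2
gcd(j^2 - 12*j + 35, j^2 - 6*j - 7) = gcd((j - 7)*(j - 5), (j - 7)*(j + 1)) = j - 7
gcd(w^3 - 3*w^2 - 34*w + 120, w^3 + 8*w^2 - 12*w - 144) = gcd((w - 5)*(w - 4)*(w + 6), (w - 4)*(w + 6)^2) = w^2 + 2*w - 24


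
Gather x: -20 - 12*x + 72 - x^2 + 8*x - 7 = -x^2 - 4*x + 45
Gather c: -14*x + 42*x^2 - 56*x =42*x^2 - 70*x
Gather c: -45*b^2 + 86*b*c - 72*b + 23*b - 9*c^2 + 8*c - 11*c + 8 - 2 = -45*b^2 - 49*b - 9*c^2 + c*(86*b - 3) + 6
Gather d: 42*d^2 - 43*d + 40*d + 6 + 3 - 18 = 42*d^2 - 3*d - 9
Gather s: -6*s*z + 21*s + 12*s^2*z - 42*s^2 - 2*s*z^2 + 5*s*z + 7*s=s^2*(12*z - 42) + s*(-2*z^2 - z + 28)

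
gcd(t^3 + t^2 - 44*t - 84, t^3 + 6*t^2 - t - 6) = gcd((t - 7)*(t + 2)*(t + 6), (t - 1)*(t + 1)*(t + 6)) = t + 6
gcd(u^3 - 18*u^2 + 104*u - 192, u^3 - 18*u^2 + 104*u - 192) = u^3 - 18*u^2 + 104*u - 192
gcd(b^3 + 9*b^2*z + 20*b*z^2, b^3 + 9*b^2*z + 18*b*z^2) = b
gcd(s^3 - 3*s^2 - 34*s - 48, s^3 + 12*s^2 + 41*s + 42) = s^2 + 5*s + 6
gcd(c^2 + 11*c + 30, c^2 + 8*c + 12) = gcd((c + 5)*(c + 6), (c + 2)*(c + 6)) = c + 6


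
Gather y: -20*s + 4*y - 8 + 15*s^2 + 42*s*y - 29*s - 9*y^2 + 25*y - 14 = 15*s^2 - 49*s - 9*y^2 + y*(42*s + 29) - 22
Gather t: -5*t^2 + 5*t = -5*t^2 + 5*t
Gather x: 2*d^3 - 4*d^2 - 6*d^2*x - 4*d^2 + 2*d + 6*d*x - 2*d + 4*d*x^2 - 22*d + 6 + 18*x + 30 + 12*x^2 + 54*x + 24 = 2*d^3 - 8*d^2 - 22*d + x^2*(4*d + 12) + x*(-6*d^2 + 6*d + 72) + 60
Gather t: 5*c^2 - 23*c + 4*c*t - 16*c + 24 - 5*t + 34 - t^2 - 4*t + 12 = 5*c^2 - 39*c - t^2 + t*(4*c - 9) + 70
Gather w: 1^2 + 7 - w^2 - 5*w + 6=-w^2 - 5*w + 14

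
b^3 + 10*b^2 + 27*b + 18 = (b + 1)*(b + 3)*(b + 6)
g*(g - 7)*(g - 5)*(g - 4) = g^4 - 16*g^3 + 83*g^2 - 140*g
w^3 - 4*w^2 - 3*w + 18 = (w - 3)^2*(w + 2)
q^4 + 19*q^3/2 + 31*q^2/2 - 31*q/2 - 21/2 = (q - 1)*(q + 1/2)*(q + 3)*(q + 7)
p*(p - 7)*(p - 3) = p^3 - 10*p^2 + 21*p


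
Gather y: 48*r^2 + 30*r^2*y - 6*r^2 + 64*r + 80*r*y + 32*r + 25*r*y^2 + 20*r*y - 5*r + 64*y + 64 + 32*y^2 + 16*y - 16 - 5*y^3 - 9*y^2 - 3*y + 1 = 42*r^2 + 91*r - 5*y^3 + y^2*(25*r + 23) + y*(30*r^2 + 100*r + 77) + 49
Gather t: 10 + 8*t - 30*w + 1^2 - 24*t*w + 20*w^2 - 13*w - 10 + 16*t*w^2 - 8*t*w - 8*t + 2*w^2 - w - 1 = t*(16*w^2 - 32*w) + 22*w^2 - 44*w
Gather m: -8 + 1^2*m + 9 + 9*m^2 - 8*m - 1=9*m^2 - 7*m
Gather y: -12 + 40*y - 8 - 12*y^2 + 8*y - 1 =-12*y^2 + 48*y - 21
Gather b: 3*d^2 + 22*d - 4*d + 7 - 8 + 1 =3*d^2 + 18*d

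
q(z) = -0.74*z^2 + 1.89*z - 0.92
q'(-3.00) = 6.33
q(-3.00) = -13.25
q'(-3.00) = 6.33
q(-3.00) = -13.25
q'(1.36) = -0.12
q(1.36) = 0.28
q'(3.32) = -3.02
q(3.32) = -2.80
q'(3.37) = -3.10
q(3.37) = -2.95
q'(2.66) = -2.05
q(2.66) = -1.13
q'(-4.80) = 8.99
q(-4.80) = -27.04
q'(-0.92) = 3.25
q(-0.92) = -3.29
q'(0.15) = 1.67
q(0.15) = -0.65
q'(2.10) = -1.22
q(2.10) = -0.21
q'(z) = 1.89 - 1.48*z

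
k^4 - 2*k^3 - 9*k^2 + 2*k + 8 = (k - 4)*(k - 1)*(k + 1)*(k + 2)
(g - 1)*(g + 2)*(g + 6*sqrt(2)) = g^3 + g^2 + 6*sqrt(2)*g^2 - 2*g + 6*sqrt(2)*g - 12*sqrt(2)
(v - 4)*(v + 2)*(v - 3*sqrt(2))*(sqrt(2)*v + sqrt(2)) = sqrt(2)*v^4 - 6*v^3 - sqrt(2)*v^3 - 10*sqrt(2)*v^2 + 6*v^2 - 8*sqrt(2)*v + 60*v + 48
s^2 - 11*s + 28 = (s - 7)*(s - 4)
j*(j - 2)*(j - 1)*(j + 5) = j^4 + 2*j^3 - 13*j^2 + 10*j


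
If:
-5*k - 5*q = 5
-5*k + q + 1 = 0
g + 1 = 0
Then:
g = -1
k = 0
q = -1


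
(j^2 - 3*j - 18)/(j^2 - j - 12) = (j - 6)/(j - 4)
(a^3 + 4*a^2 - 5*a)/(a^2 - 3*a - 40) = a*(a - 1)/(a - 8)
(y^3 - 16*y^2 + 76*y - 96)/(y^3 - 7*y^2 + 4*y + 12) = (y - 8)/(y + 1)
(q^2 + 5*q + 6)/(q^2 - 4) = (q + 3)/(q - 2)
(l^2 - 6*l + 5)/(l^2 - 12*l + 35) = (l - 1)/(l - 7)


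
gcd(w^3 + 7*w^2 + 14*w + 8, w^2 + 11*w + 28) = w + 4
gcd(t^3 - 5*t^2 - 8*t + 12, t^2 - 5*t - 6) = t - 6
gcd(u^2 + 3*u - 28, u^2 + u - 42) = u + 7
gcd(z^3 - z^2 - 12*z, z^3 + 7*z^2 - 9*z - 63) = z + 3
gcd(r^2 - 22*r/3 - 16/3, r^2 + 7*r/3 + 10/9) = r + 2/3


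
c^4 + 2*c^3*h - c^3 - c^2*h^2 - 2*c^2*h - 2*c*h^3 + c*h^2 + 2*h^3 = (c - 1)*(c - h)*(c + h)*(c + 2*h)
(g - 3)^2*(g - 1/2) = g^3 - 13*g^2/2 + 12*g - 9/2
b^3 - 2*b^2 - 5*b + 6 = (b - 3)*(b - 1)*(b + 2)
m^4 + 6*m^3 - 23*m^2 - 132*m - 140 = (m - 5)*(m + 2)^2*(m + 7)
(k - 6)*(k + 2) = k^2 - 4*k - 12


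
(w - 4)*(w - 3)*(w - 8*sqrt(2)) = w^3 - 8*sqrt(2)*w^2 - 7*w^2 + 12*w + 56*sqrt(2)*w - 96*sqrt(2)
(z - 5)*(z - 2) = z^2 - 7*z + 10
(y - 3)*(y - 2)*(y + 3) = y^3 - 2*y^2 - 9*y + 18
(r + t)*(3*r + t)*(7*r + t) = 21*r^3 + 31*r^2*t + 11*r*t^2 + t^3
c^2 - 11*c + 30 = (c - 6)*(c - 5)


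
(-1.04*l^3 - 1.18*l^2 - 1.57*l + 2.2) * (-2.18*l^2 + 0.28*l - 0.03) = 2.2672*l^5 + 2.2812*l^4 + 3.1234*l^3 - 5.2002*l^2 + 0.6631*l - 0.066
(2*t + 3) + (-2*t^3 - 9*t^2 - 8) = -2*t^3 - 9*t^2 + 2*t - 5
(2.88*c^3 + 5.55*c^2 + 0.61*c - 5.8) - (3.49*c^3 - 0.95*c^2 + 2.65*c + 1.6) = -0.61*c^3 + 6.5*c^2 - 2.04*c - 7.4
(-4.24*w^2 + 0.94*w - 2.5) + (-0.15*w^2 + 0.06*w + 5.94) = -4.39*w^2 + 1.0*w + 3.44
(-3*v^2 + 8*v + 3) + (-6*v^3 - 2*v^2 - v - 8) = -6*v^3 - 5*v^2 + 7*v - 5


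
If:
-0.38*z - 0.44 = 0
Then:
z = -1.16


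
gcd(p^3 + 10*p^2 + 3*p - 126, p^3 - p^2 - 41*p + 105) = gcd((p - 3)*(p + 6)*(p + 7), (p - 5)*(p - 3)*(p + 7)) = p^2 + 4*p - 21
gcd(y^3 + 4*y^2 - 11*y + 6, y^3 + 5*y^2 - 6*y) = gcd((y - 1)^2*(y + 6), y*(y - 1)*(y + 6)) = y^2 + 5*y - 6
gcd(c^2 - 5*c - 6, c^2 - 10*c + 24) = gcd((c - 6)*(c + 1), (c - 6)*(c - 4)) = c - 6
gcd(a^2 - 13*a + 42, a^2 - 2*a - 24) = a - 6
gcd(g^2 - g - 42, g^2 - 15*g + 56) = g - 7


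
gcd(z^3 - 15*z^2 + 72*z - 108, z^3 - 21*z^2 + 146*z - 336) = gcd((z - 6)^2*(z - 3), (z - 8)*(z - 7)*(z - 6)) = z - 6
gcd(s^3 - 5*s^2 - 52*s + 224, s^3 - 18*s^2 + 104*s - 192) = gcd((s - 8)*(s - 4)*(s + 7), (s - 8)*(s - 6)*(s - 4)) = s^2 - 12*s + 32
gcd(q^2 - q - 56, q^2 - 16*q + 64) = q - 8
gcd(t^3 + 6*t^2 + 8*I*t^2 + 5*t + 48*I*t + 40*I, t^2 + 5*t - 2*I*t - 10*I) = t + 5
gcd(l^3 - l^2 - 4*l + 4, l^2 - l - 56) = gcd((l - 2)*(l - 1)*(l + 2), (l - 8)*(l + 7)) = 1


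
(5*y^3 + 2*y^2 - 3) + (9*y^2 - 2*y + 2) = 5*y^3 + 11*y^2 - 2*y - 1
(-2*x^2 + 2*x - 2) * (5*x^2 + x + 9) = -10*x^4 + 8*x^3 - 26*x^2 + 16*x - 18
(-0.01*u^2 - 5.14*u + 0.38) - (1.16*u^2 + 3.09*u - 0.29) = -1.17*u^2 - 8.23*u + 0.67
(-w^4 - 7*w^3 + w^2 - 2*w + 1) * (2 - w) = w^5 + 5*w^4 - 15*w^3 + 4*w^2 - 5*w + 2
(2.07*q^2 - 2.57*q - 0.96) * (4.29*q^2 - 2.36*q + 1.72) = 8.8803*q^4 - 15.9105*q^3 + 5.5072*q^2 - 2.1548*q - 1.6512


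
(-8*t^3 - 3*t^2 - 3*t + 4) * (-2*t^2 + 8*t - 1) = 16*t^5 - 58*t^4 - 10*t^3 - 29*t^2 + 35*t - 4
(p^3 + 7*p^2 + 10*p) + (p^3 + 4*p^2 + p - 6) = 2*p^3 + 11*p^2 + 11*p - 6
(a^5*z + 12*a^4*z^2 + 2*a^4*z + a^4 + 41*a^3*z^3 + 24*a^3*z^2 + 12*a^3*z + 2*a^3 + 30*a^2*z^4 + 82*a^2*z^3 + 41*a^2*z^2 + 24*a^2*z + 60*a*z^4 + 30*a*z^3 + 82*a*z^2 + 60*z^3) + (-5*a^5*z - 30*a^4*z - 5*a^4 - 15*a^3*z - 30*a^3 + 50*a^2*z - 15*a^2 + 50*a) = -4*a^5*z + 12*a^4*z^2 - 28*a^4*z - 4*a^4 + 41*a^3*z^3 + 24*a^3*z^2 - 3*a^3*z - 28*a^3 + 30*a^2*z^4 + 82*a^2*z^3 + 41*a^2*z^2 + 74*a^2*z - 15*a^2 + 60*a*z^4 + 30*a*z^3 + 82*a*z^2 + 50*a + 60*z^3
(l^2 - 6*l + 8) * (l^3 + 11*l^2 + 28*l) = l^5 + 5*l^4 - 30*l^3 - 80*l^2 + 224*l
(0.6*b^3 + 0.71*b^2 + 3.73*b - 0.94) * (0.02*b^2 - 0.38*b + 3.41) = 0.012*b^5 - 0.2138*b^4 + 1.8508*b^3 + 0.9849*b^2 + 13.0765*b - 3.2054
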